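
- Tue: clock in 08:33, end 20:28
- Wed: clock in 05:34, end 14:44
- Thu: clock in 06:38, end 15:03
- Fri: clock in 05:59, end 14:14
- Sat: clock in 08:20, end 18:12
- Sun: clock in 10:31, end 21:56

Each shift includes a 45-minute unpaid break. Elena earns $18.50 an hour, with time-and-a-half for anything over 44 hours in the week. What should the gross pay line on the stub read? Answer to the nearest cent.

$1106.30

Tue: 08:33–20:28 = 11 h 55 min; less 45 min break → 11 h 10 min
Wed: 05:34–14:44 = 9 h 10 min; less 45 min break → 8 h 25 min
Thu: 06:38–15:03 = 8 h 25 min; less 45 min break → 7 h 40 min
Fri: 05:59–14:14 = 8 h 15 min; less 45 min break → 7 h 30 min
Sat: 08:20–18:12 = 9 h 52 min; less 45 min break → 9 h 7 min
Sun: 10:31–21:56 = 11 h 25 min; less 45 min break → 10 h 40 min
Total worked: 54 h 32 min = 3272 min.
Regular 44 h 0 min = 2640 min at $18.50/h; overtime 10 h 32 min = 632 min at $27.75/h.
Pay = (2640 × $18.50 + 632 × $27.75) ÷ 60 = $1106.30.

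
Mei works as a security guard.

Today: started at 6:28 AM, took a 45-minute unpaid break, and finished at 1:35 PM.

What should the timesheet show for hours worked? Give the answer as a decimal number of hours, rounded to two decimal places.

Today: 6:28 AM–1:35 PM = 7 h 7 min; less 45 min break → 6 h 22 min

6.37 hours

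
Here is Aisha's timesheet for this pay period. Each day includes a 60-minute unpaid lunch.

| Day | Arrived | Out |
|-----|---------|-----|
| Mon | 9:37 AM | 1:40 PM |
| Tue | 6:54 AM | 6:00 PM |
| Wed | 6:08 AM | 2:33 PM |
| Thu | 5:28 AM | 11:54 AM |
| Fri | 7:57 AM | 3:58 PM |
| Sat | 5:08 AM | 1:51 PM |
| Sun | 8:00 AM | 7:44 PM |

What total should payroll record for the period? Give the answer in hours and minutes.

Mon: 9:37 AM–1:40 PM = 4 h 3 min; less 60 min break → 3 h 3 min
Tue: 6:54 AM–6:00 PM = 11 h 6 min; less 60 min break → 10 h 6 min
Wed: 6:08 AM–2:33 PM = 8 h 25 min; less 60 min break → 7 h 25 min
Thu: 5:28 AM–11:54 AM = 6 h 26 min; less 60 min break → 5 h 26 min
Fri: 7:57 AM–3:58 PM = 8 h 1 min; less 60 min break → 7 h 1 min
Sat: 5:08 AM–1:51 PM = 8 h 43 min; less 60 min break → 7 h 43 min
Sun: 8:00 AM–7:44 PM = 11 h 44 min; less 60 min break → 10 h 44 min
Total: 3 h 3 min + 10 h 6 min + 7 h 25 min + 5 h 26 min + 7 h 1 min + 7 h 43 min + 10 h 44 min = 51 h 28 min.

51 h 28 min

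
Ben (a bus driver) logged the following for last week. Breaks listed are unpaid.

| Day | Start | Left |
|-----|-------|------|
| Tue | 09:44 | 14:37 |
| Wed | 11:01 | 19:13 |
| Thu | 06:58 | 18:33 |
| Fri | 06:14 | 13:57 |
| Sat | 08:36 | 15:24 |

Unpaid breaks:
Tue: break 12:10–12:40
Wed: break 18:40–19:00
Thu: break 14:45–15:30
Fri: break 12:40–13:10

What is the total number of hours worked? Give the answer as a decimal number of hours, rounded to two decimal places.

Tue: 09:44–14:37 = 4 h 53 min; less 30 min break → 4 h 23 min
Wed: 11:01–19:13 = 8 h 12 min; less 20 min break → 7 h 52 min
Thu: 06:58–18:33 = 11 h 35 min; less 45 min break → 10 h 50 min
Fri: 06:14–13:57 = 7 h 43 min; less 30 min break → 7 h 13 min
Sat: 08:36–15:24 = 6 h 48 min
Total: 4 h 23 min + 7 h 52 min + 10 h 50 min + 7 h 13 min + 6 h 48 min = 37 h 6 min.

37.10 hours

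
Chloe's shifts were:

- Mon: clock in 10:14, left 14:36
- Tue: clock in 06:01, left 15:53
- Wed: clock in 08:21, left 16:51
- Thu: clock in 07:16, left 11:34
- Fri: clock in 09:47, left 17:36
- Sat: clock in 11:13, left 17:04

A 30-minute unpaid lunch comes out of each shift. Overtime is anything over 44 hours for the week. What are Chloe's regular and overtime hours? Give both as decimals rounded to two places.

Mon: 10:14–14:36 = 4 h 22 min; less 30 min break → 3 h 52 min
Tue: 06:01–15:53 = 9 h 52 min; less 30 min break → 9 h 22 min
Wed: 08:21–16:51 = 8 h 30 min; less 30 min break → 8 h 0 min
Thu: 07:16–11:34 = 4 h 18 min; less 30 min break → 3 h 48 min
Fri: 09:47–17:36 = 7 h 49 min; less 30 min break → 7 h 19 min
Sat: 11:13–17:04 = 5 h 51 min; less 30 min break → 5 h 21 min
Total worked: 37 h 42 min = 37.70 h.
Threshold 44 h → overtime 0 h 0 min, regular 37 h 42 min.

Regular 37.70 hours, overtime 0.00 hours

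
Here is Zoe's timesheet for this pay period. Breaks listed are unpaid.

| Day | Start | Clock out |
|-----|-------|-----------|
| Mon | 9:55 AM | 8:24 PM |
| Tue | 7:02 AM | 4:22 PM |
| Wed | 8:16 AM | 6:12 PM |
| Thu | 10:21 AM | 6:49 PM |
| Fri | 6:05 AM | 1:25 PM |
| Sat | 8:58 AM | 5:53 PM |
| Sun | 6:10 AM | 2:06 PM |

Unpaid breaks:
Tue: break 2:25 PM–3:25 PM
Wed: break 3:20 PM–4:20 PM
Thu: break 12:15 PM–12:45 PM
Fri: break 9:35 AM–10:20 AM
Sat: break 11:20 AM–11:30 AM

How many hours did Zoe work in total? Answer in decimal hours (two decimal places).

58.98 hours

Mon: 9:55 AM–8:24 PM = 10 h 29 min
Tue: 7:02 AM–4:22 PM = 9 h 20 min; less 60 min break → 8 h 20 min
Wed: 8:16 AM–6:12 PM = 9 h 56 min; less 60 min break → 8 h 56 min
Thu: 10:21 AM–6:49 PM = 8 h 28 min; less 30 min break → 7 h 58 min
Fri: 6:05 AM–1:25 PM = 7 h 20 min; less 45 min break → 6 h 35 min
Sat: 8:58 AM–5:53 PM = 8 h 55 min; less 10 min break → 8 h 45 min
Sun: 6:10 AM–2:06 PM = 7 h 56 min
Total: 10 h 29 min + 8 h 20 min + 8 h 56 min + 7 h 58 min + 6 h 35 min + 8 h 45 min + 7 h 56 min = 58 h 59 min.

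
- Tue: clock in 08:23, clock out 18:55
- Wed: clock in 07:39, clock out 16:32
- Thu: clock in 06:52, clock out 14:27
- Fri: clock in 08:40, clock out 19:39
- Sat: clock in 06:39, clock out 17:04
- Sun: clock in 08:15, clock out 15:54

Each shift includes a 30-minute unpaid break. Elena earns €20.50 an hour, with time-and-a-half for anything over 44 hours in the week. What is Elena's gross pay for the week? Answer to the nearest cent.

€1180.29

Tue: 08:23–18:55 = 10 h 32 min; less 30 min break → 10 h 2 min
Wed: 07:39–16:32 = 8 h 53 min; less 30 min break → 8 h 23 min
Thu: 06:52–14:27 = 7 h 35 min; less 30 min break → 7 h 5 min
Fri: 08:40–19:39 = 10 h 59 min; less 30 min break → 10 h 29 min
Sat: 06:39–17:04 = 10 h 25 min; less 30 min break → 9 h 55 min
Sun: 08:15–15:54 = 7 h 39 min; less 30 min break → 7 h 9 min
Total worked: 53 h 3 min = 3183 min.
Regular 44 h 0 min = 2640 min at €20.50/h; overtime 9 h 3 min = 543 min at €30.75/h.
Pay = (2640 × €20.50 + 543 × €30.75) ÷ 60 = €1180.29.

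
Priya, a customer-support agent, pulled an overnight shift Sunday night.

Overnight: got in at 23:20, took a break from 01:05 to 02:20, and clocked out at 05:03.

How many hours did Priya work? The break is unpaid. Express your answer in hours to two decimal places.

4.47 hours

Overnight: 23:20 → midnight = 0 h 40 min; midnight → 05:03 = 5 h 3 min; span 5 h 43 min; less 75 min break → 4 h 28 min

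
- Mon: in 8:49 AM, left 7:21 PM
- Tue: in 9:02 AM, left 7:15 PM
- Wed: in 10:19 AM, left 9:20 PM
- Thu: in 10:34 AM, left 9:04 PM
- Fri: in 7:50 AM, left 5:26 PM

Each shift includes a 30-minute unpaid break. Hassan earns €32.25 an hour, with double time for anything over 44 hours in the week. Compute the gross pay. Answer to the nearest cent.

Mon: 8:49 AM–7:21 PM = 10 h 32 min; less 30 min break → 10 h 2 min
Tue: 9:02 AM–7:15 PM = 10 h 13 min; less 30 min break → 9 h 43 min
Wed: 10:19 AM–9:20 PM = 11 h 1 min; less 30 min break → 10 h 31 min
Thu: 10:34 AM–9:04 PM = 10 h 30 min; less 30 min break → 10 h 0 min
Fri: 7:50 AM–5:26 PM = 9 h 36 min; less 30 min break → 9 h 6 min
Total worked: 49 h 22 min = 2962 min.
Regular 44 h 0 min = 2640 min at €32.25/h; overtime 5 h 22 min = 322 min at €64.50/h.
Pay = (2640 × €32.25 + 322 × €64.50) ÷ 60 = €1765.15.

€1765.15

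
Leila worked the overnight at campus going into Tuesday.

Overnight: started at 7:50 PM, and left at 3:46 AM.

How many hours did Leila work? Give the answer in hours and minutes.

Overnight: 7:50 PM → midnight = 4 h 10 min; midnight → 3:46 AM = 3 h 46 min; span 7 h 56 min

7 h 56 min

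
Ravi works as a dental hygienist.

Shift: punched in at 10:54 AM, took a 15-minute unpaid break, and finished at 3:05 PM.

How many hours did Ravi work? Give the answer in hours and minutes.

Shift: 10:54 AM–3:05 PM = 4 h 11 min; less 15 min break → 3 h 56 min

3 h 56 min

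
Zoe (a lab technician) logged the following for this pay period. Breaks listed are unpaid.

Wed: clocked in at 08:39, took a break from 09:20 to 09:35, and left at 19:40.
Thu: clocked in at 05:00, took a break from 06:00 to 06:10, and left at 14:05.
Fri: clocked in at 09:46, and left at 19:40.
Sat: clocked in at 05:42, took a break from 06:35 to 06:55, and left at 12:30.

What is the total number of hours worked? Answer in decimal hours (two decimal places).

36.05 hours

Wed: 08:39–19:40 = 11 h 1 min; less 15 min break → 10 h 46 min
Thu: 05:00–14:05 = 9 h 5 min; less 10 min break → 8 h 55 min
Fri: 09:46–19:40 = 9 h 54 min
Sat: 05:42–12:30 = 6 h 48 min; less 20 min break → 6 h 28 min
Total: 10 h 46 min + 8 h 55 min + 9 h 54 min + 6 h 28 min = 36 h 3 min.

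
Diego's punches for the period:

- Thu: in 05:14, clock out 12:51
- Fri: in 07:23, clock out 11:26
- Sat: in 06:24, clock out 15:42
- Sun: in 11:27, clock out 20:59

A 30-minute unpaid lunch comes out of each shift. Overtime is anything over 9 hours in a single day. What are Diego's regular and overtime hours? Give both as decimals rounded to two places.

Regular 28.47 hours, overtime 0.03 hours

Thu: 05:14–12:51 = 7 h 37 min; less 30 min break → 7 h 7 min
Fri: 07:23–11:26 = 4 h 3 min; less 30 min break → 3 h 33 min
Sat: 06:24–15:42 = 9 h 18 min; less 30 min break → 8 h 48 min
Sun: 11:27–20:59 = 9 h 32 min; less 30 min break → 9 h 2 min
Thu reg 7 h 7 min / OT 0 h 0 min; Fri reg 3 h 33 min / OT 0 h 0 min; Sat reg 8 h 48 min / OT 0 h 0 min; Sun reg 9 h 0 min / OT 0 h 2 min.
Totals: regular 28 h 28 min, overtime 0 h 2 min.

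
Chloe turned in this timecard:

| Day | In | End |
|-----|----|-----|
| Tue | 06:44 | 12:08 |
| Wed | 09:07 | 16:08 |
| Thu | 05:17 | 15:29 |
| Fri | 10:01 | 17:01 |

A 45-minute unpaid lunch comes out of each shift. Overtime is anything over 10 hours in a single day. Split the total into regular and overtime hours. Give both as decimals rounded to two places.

Regular 26.62 hours, overtime 0.00 hours

Tue: 06:44–12:08 = 5 h 24 min; less 45 min break → 4 h 39 min
Wed: 09:07–16:08 = 7 h 1 min; less 45 min break → 6 h 16 min
Thu: 05:17–15:29 = 10 h 12 min; less 45 min break → 9 h 27 min
Fri: 10:01–17:01 = 7 h 0 min; less 45 min break → 6 h 15 min
Tue reg 4 h 39 min / OT 0 h 0 min; Wed reg 6 h 16 min / OT 0 h 0 min; Thu reg 9 h 27 min / OT 0 h 0 min; Fri reg 6 h 15 min / OT 0 h 0 min.
Totals: regular 26 h 37 min, overtime 0 h 0 min.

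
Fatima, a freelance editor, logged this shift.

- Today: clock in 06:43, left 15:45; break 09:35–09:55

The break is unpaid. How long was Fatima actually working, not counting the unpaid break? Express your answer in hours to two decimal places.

8.70 hours

Today: 06:43–15:45 = 9 h 2 min; less 20 min break → 8 h 42 min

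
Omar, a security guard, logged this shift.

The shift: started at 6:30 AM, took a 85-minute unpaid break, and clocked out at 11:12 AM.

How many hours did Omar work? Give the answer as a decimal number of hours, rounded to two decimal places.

3.28 hours

The shift: 6:30 AM–11:12 AM = 4 h 42 min; less 85 min break → 3 h 17 min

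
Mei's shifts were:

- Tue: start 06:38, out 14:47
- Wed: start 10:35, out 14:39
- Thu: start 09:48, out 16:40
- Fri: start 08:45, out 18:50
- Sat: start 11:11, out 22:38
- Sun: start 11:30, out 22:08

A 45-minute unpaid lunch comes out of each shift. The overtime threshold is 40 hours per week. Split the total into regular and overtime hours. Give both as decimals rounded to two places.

Regular 40.00 hours, overtime 6.75 hours

Tue: 06:38–14:47 = 8 h 9 min; less 45 min break → 7 h 24 min
Wed: 10:35–14:39 = 4 h 4 min; less 45 min break → 3 h 19 min
Thu: 09:48–16:40 = 6 h 52 min; less 45 min break → 6 h 7 min
Fri: 08:45–18:50 = 10 h 5 min; less 45 min break → 9 h 20 min
Sat: 11:11–22:38 = 11 h 27 min; less 45 min break → 10 h 42 min
Sun: 11:30–22:08 = 10 h 38 min; less 45 min break → 9 h 53 min
Total worked: 46 h 45 min = 46.75 h.
Threshold 40 h → overtime 6 h 45 min, regular 40 h 0 min.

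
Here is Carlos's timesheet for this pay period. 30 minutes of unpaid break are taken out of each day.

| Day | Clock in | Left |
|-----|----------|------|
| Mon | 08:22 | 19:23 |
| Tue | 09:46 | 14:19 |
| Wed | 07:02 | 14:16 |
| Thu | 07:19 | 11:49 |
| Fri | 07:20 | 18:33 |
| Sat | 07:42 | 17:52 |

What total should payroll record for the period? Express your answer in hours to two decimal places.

45.68 hours

Mon: 08:22–19:23 = 11 h 1 min; less 30 min break → 10 h 31 min
Tue: 09:46–14:19 = 4 h 33 min; less 30 min break → 4 h 3 min
Wed: 07:02–14:16 = 7 h 14 min; less 30 min break → 6 h 44 min
Thu: 07:19–11:49 = 4 h 30 min; less 30 min break → 4 h 0 min
Fri: 07:20–18:33 = 11 h 13 min; less 30 min break → 10 h 43 min
Sat: 07:42–17:52 = 10 h 10 min; less 30 min break → 9 h 40 min
Total: 10 h 31 min + 4 h 3 min + 6 h 44 min + 4 h 0 min + 10 h 43 min + 9 h 40 min = 45 h 41 min.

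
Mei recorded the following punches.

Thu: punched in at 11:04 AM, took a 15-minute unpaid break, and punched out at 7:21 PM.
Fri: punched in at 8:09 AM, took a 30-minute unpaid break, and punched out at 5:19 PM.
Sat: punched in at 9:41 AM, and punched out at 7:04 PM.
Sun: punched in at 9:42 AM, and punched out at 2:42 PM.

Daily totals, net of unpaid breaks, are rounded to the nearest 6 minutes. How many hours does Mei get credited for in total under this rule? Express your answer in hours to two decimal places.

31.10 hours

Thu: 11:04 AM–7:21 PM = 8 h 17 min − 15 min = 8 h 2 min → rounds to 8 h 0 min
Fri: 8:09 AM–5:19 PM = 9 h 10 min − 30 min = 8 h 40 min → rounds to 8 h 42 min
Sat: 9:41 AM–7:04 PM = 9 h 23 min → rounds to 9 h 24 min
Sun: 9:42 AM–2:42 PM = 5 h 0 min → rounds to 5 h 0 min
Total credited: 31 h 6 min.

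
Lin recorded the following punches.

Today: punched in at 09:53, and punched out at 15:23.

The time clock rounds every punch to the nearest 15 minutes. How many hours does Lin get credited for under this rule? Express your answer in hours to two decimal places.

5.50 hours

Today: in 09:53→10:00, out 15:23→15:30; 5 h 30 min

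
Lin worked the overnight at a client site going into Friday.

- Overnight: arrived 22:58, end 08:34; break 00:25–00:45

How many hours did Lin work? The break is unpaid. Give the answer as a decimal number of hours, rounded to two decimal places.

9.27 hours

Overnight: 22:58 → midnight = 1 h 2 min; midnight → 08:34 = 8 h 34 min; span 9 h 36 min; less 20 min break → 9 h 16 min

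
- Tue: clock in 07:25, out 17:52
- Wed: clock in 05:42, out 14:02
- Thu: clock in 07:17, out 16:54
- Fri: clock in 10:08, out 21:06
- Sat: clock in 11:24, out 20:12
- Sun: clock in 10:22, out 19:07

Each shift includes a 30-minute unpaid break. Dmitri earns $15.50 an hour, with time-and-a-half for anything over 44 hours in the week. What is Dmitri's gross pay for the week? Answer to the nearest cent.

Tue: 07:25–17:52 = 10 h 27 min; less 30 min break → 9 h 57 min
Wed: 05:42–14:02 = 8 h 20 min; less 30 min break → 7 h 50 min
Thu: 07:17–16:54 = 9 h 37 min; less 30 min break → 9 h 7 min
Fri: 10:08–21:06 = 10 h 58 min; less 30 min break → 10 h 28 min
Sat: 11:24–20:12 = 8 h 48 min; less 30 min break → 8 h 18 min
Sun: 10:22–19:07 = 8 h 45 min; less 30 min break → 8 h 15 min
Total worked: 53 h 55 min = 3235 min.
Regular 44 h 0 min = 2640 min at $15.50/h; overtime 9 h 55 min = 595 min at $23.25/h.
Pay = (2640 × $15.50 + 595 × $23.25) ÷ 60 = $912.56.

$912.56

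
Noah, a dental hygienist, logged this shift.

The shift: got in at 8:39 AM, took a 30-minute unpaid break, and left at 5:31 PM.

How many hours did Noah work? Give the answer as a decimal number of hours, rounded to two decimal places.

8.37 hours

The shift: 8:39 AM–5:31 PM = 8 h 52 min; less 30 min break → 8 h 22 min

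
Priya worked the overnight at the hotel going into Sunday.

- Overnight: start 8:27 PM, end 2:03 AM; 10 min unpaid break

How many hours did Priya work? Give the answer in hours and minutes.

Overnight: 8:27 PM → midnight = 3 h 33 min; midnight → 2:03 AM = 2 h 3 min; span 5 h 36 min; less 10 min break → 5 h 26 min

5 h 26 min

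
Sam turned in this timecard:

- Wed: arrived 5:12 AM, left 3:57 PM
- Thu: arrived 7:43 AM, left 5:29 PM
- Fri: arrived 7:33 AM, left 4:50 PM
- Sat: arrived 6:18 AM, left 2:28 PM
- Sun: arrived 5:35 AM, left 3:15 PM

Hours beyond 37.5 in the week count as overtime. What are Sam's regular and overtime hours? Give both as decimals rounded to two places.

Regular 37.50 hours, overtime 10.13 hours

Wed: 5:12 AM–3:57 PM = 10 h 45 min
Thu: 7:43 AM–5:29 PM = 9 h 46 min
Fri: 7:33 AM–4:50 PM = 9 h 17 min
Sat: 6:18 AM–2:28 PM = 8 h 10 min
Sun: 5:35 AM–3:15 PM = 9 h 40 min
Total worked: 47 h 38 min = 47.63 h.
Threshold 37.5 h → overtime 10 h 8 min, regular 37 h 30 min.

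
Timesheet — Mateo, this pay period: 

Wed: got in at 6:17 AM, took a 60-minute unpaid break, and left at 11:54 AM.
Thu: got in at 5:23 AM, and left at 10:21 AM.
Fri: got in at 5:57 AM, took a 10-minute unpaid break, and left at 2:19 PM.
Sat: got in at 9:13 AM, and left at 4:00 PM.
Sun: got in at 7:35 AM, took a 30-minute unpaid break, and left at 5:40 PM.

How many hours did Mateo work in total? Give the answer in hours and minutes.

34 h 9 min

Wed: 6:17 AM–11:54 AM = 5 h 37 min; less 60 min break → 4 h 37 min
Thu: 5:23 AM–10:21 AM = 4 h 58 min
Fri: 5:57 AM–2:19 PM = 8 h 22 min; less 10 min break → 8 h 12 min
Sat: 9:13 AM–4:00 PM = 6 h 47 min
Sun: 7:35 AM–5:40 PM = 10 h 5 min; less 30 min break → 9 h 35 min
Total: 4 h 37 min + 4 h 58 min + 8 h 12 min + 6 h 47 min + 9 h 35 min = 34 h 9 min.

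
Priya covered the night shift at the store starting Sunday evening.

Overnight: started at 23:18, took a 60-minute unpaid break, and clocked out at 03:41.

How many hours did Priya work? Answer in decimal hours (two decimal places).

Overnight: 23:18 → midnight = 0 h 42 min; midnight → 03:41 = 3 h 41 min; span 4 h 23 min; less 60 min break → 3 h 23 min

3.38 hours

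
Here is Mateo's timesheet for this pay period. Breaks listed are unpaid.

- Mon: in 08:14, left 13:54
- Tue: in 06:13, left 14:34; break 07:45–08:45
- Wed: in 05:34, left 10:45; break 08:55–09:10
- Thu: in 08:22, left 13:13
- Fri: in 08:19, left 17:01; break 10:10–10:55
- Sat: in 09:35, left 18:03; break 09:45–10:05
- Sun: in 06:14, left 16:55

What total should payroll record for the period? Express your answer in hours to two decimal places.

49.57 hours

Mon: 08:14–13:54 = 5 h 40 min
Tue: 06:13–14:34 = 8 h 21 min; less 60 min break → 7 h 21 min
Wed: 05:34–10:45 = 5 h 11 min; less 15 min break → 4 h 56 min
Thu: 08:22–13:13 = 4 h 51 min
Fri: 08:19–17:01 = 8 h 42 min; less 45 min break → 7 h 57 min
Sat: 09:35–18:03 = 8 h 28 min; less 20 min break → 8 h 8 min
Sun: 06:14–16:55 = 10 h 41 min
Total: 5 h 40 min + 7 h 21 min + 4 h 56 min + 4 h 51 min + 7 h 57 min + 8 h 8 min + 10 h 41 min = 49 h 34 min.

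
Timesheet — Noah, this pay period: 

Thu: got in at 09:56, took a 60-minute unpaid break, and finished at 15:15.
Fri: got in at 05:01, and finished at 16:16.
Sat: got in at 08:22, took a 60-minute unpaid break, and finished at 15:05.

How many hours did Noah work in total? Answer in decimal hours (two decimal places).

Thu: 09:56–15:15 = 5 h 19 min; less 60 min break → 4 h 19 min
Fri: 05:01–16:16 = 11 h 15 min
Sat: 08:22–15:05 = 6 h 43 min; less 60 min break → 5 h 43 min
Total: 4 h 19 min + 11 h 15 min + 5 h 43 min = 21 h 17 min.

21.28 hours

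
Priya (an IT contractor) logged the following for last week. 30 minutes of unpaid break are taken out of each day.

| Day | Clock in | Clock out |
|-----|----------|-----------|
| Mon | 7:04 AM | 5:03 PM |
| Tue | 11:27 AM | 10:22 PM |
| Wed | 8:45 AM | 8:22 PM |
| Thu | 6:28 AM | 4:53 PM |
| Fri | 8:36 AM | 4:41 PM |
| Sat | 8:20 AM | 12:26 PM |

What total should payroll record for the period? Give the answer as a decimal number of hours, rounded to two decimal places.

Mon: 7:04 AM–5:03 PM = 9 h 59 min; less 30 min break → 9 h 29 min
Tue: 11:27 AM–10:22 PM = 10 h 55 min; less 30 min break → 10 h 25 min
Wed: 8:45 AM–8:22 PM = 11 h 37 min; less 30 min break → 11 h 7 min
Thu: 6:28 AM–4:53 PM = 10 h 25 min; less 30 min break → 9 h 55 min
Fri: 8:36 AM–4:41 PM = 8 h 5 min; less 30 min break → 7 h 35 min
Sat: 8:20 AM–12:26 PM = 4 h 6 min; less 30 min break → 3 h 36 min
Total: 9 h 29 min + 10 h 25 min + 11 h 7 min + 9 h 55 min + 7 h 35 min + 3 h 36 min = 52 h 7 min.

52.12 hours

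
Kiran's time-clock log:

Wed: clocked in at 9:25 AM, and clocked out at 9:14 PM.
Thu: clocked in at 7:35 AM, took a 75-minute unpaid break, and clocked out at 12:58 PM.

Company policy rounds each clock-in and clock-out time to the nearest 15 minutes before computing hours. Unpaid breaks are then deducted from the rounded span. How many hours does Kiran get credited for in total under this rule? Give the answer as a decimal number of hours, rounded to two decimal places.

Wed: in 9:25 AM→9:30 AM, out 9:14 PM→9:15 PM; 11 h 45 min
Thu: in 7:35 AM→7:30 AM, out 12:58 PM→1:00 PM; 5 h 30 min − 75 min = 4 h 15 min
Total credited: 16 h 0 min.

16.00 hours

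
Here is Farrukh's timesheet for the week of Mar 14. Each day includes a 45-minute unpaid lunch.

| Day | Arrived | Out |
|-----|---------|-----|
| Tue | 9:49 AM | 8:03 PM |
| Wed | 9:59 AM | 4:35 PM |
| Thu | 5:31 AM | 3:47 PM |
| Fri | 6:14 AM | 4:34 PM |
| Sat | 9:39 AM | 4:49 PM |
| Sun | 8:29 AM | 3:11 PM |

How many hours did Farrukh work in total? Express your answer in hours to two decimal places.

Tue: 9:49 AM–8:03 PM = 10 h 14 min; less 45 min break → 9 h 29 min
Wed: 9:59 AM–4:35 PM = 6 h 36 min; less 45 min break → 5 h 51 min
Thu: 5:31 AM–3:47 PM = 10 h 16 min; less 45 min break → 9 h 31 min
Fri: 6:14 AM–4:34 PM = 10 h 20 min; less 45 min break → 9 h 35 min
Sat: 9:39 AM–4:49 PM = 7 h 10 min; less 45 min break → 6 h 25 min
Sun: 8:29 AM–3:11 PM = 6 h 42 min; less 45 min break → 5 h 57 min
Total: 9 h 29 min + 5 h 51 min + 9 h 31 min + 9 h 35 min + 6 h 25 min + 5 h 57 min = 46 h 48 min.

46.80 hours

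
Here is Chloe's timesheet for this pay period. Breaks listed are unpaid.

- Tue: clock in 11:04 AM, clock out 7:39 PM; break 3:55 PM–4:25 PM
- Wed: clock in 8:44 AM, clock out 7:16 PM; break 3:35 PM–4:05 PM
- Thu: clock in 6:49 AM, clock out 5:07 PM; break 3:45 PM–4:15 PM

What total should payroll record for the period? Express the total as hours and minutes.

27 h 55 min

Tue: 11:04 AM–7:39 PM = 8 h 35 min; less 30 min break → 8 h 5 min
Wed: 8:44 AM–7:16 PM = 10 h 32 min; less 30 min break → 10 h 2 min
Thu: 6:49 AM–5:07 PM = 10 h 18 min; less 30 min break → 9 h 48 min
Total: 8 h 5 min + 10 h 2 min + 9 h 48 min = 27 h 55 min.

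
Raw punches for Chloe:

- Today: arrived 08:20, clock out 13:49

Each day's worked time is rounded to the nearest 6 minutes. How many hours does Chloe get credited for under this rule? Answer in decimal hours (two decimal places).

Today: 08:20–13:49 = 5 h 29 min → rounds to 5 h 30 min

5.50 hours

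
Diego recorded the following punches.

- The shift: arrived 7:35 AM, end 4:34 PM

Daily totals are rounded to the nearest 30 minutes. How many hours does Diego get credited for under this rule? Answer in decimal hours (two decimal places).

9.00 hours

The shift: 7:35 AM–4:34 PM = 8 h 59 min → rounds to 9 h 0 min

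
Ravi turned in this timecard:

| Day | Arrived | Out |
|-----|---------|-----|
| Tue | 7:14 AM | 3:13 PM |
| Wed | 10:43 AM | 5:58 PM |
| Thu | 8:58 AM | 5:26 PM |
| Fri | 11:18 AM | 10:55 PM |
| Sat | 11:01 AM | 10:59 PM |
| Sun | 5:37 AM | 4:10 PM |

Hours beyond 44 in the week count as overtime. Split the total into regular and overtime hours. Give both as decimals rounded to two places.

Regular 44.00 hours, overtime 13.83 hours

Tue: 7:14 AM–3:13 PM = 7 h 59 min
Wed: 10:43 AM–5:58 PM = 7 h 15 min
Thu: 8:58 AM–5:26 PM = 8 h 28 min
Fri: 11:18 AM–10:55 PM = 11 h 37 min
Sat: 11:01 AM–10:59 PM = 11 h 58 min
Sun: 5:37 AM–4:10 PM = 10 h 33 min
Total worked: 57 h 50 min = 57.83 h.
Threshold 44 h → overtime 13 h 50 min, regular 44 h 0 min.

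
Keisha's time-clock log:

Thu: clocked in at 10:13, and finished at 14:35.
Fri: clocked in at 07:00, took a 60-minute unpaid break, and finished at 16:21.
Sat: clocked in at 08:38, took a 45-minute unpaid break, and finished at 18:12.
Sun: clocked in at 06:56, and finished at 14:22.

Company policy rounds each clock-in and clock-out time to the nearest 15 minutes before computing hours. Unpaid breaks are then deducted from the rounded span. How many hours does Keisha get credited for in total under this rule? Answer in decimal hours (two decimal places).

28.50 hours

Thu: in 10:13→10:15, out 14:35→14:30; 4 h 15 min
Fri: in 07:00→07:00, out 16:21→16:15; 9 h 15 min − 60 min = 8 h 15 min
Sat: in 08:38→08:45, out 18:12→18:15; 9 h 30 min − 45 min = 8 h 45 min
Sun: in 06:56→07:00, out 14:22→14:15; 7 h 15 min
Total credited: 28 h 30 min.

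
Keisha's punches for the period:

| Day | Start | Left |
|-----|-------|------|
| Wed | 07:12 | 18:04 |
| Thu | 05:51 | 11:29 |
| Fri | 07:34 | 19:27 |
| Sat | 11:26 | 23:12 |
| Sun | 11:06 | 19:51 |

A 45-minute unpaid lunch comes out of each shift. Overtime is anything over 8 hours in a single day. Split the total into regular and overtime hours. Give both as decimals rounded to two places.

Regular 36.88 hours, overtime 8.27 hours

Wed: 07:12–18:04 = 10 h 52 min; less 45 min break → 10 h 7 min
Thu: 05:51–11:29 = 5 h 38 min; less 45 min break → 4 h 53 min
Fri: 07:34–19:27 = 11 h 53 min; less 45 min break → 11 h 8 min
Sat: 11:26–23:12 = 11 h 46 min; less 45 min break → 11 h 1 min
Sun: 11:06–19:51 = 8 h 45 min; less 45 min break → 8 h 0 min
Wed reg 8 h 0 min / OT 2 h 7 min; Thu reg 4 h 53 min / OT 0 h 0 min; Fri reg 8 h 0 min / OT 3 h 8 min; Sat reg 8 h 0 min / OT 3 h 1 min; Sun reg 8 h 0 min / OT 0 h 0 min.
Totals: regular 36 h 53 min, overtime 8 h 16 min.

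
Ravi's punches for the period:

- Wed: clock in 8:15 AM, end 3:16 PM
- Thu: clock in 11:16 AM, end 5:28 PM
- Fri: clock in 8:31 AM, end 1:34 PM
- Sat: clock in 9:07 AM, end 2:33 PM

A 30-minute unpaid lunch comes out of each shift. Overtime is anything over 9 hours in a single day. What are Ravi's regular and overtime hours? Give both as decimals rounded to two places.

Wed: 8:15 AM–3:16 PM = 7 h 1 min; less 30 min break → 6 h 31 min
Thu: 11:16 AM–5:28 PM = 6 h 12 min; less 30 min break → 5 h 42 min
Fri: 8:31 AM–1:34 PM = 5 h 3 min; less 30 min break → 4 h 33 min
Sat: 9:07 AM–2:33 PM = 5 h 26 min; less 30 min break → 4 h 56 min
Wed reg 6 h 31 min / OT 0 h 0 min; Thu reg 5 h 42 min / OT 0 h 0 min; Fri reg 4 h 33 min / OT 0 h 0 min; Sat reg 4 h 56 min / OT 0 h 0 min.
Totals: regular 21 h 42 min, overtime 0 h 0 min.

Regular 21.70 hours, overtime 0.00 hours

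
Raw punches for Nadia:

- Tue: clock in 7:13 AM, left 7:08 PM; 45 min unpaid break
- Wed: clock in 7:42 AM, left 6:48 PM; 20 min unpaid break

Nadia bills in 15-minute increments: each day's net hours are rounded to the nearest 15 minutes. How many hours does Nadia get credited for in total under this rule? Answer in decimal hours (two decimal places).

22.00 hours

Tue: 7:13 AM–7:08 PM = 11 h 55 min − 45 min = 11 h 10 min → rounds to 11 h 15 min
Wed: 7:42 AM–6:48 PM = 11 h 6 min − 20 min = 10 h 46 min → rounds to 10 h 45 min
Total credited: 22 h 0 min.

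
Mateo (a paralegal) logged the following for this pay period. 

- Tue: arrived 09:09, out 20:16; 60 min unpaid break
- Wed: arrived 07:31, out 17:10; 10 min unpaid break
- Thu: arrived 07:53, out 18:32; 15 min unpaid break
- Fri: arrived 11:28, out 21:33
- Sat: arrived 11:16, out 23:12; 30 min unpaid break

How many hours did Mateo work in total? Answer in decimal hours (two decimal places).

Tue: 09:09–20:16 = 11 h 7 min; less 60 min break → 10 h 7 min
Wed: 07:31–17:10 = 9 h 39 min; less 10 min break → 9 h 29 min
Thu: 07:53–18:32 = 10 h 39 min; less 15 min break → 10 h 24 min
Fri: 11:28–21:33 = 10 h 5 min
Sat: 11:16–23:12 = 11 h 56 min; less 30 min break → 11 h 26 min
Total: 10 h 7 min + 9 h 29 min + 10 h 24 min + 10 h 5 min + 11 h 26 min = 51 h 31 min.

51.52 hours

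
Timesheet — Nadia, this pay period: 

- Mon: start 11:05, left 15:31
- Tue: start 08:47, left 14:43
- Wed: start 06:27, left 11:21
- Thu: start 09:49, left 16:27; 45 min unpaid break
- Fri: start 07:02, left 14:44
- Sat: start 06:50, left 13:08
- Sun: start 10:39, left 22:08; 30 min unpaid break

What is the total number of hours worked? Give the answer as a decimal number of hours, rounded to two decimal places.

Mon: 11:05–15:31 = 4 h 26 min
Tue: 08:47–14:43 = 5 h 56 min
Wed: 06:27–11:21 = 4 h 54 min
Thu: 09:49–16:27 = 6 h 38 min; less 45 min break → 5 h 53 min
Fri: 07:02–14:44 = 7 h 42 min
Sat: 06:50–13:08 = 6 h 18 min
Sun: 10:39–22:08 = 11 h 29 min; less 30 min break → 10 h 59 min
Total: 4 h 26 min + 5 h 56 min + 4 h 54 min + 5 h 53 min + 7 h 42 min + 6 h 18 min + 10 h 59 min = 46 h 8 min.

46.13 hours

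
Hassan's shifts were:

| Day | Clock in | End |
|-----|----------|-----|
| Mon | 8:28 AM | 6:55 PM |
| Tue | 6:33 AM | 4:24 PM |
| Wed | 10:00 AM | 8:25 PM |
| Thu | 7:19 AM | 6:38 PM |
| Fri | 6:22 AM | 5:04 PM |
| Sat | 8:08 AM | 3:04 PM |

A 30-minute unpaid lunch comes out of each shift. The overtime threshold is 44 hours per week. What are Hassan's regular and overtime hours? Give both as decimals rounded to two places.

Mon: 8:28 AM–6:55 PM = 10 h 27 min; less 30 min break → 9 h 57 min
Tue: 6:33 AM–4:24 PM = 9 h 51 min; less 30 min break → 9 h 21 min
Wed: 10:00 AM–8:25 PM = 10 h 25 min; less 30 min break → 9 h 55 min
Thu: 7:19 AM–6:38 PM = 11 h 19 min; less 30 min break → 10 h 49 min
Fri: 6:22 AM–5:04 PM = 10 h 42 min; less 30 min break → 10 h 12 min
Sat: 8:08 AM–3:04 PM = 6 h 56 min; less 30 min break → 6 h 26 min
Total worked: 56 h 40 min = 56.67 h.
Threshold 44 h → overtime 12 h 40 min, regular 44 h 0 min.

Regular 44.00 hours, overtime 12.67 hours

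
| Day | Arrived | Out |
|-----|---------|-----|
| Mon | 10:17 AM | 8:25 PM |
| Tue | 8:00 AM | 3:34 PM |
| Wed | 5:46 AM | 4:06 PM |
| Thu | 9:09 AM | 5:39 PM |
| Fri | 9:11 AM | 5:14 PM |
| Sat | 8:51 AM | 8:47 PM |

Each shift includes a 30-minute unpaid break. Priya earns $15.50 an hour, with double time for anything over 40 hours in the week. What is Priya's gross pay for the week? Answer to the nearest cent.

Mon: 10:17 AM–8:25 PM = 10 h 8 min; less 30 min break → 9 h 38 min
Tue: 8:00 AM–3:34 PM = 7 h 34 min; less 30 min break → 7 h 4 min
Wed: 5:46 AM–4:06 PM = 10 h 20 min; less 30 min break → 9 h 50 min
Thu: 9:09 AM–5:39 PM = 8 h 30 min; less 30 min break → 8 h 0 min
Fri: 9:11 AM–5:14 PM = 8 h 3 min; less 30 min break → 7 h 33 min
Sat: 8:51 AM–8:47 PM = 11 h 56 min; less 30 min break → 11 h 26 min
Total worked: 53 h 31 min = 3211 min.
Regular 40 h 0 min = 2400 min at $15.50/h; overtime 13 h 31 min = 811 min at $31.00/h.
Pay = (2400 × $15.50 + 811 × $31.00) ÷ 60 = $1039.02.

$1039.02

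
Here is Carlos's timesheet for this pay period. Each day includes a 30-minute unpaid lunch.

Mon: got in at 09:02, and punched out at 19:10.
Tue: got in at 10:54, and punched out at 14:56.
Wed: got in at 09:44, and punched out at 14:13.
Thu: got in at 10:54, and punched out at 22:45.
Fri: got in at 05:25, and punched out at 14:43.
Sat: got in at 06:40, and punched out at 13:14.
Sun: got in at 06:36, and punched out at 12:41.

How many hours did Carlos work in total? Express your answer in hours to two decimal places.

48.95 hours

Mon: 09:02–19:10 = 10 h 8 min; less 30 min break → 9 h 38 min
Tue: 10:54–14:56 = 4 h 2 min; less 30 min break → 3 h 32 min
Wed: 09:44–14:13 = 4 h 29 min; less 30 min break → 3 h 59 min
Thu: 10:54–22:45 = 11 h 51 min; less 30 min break → 11 h 21 min
Fri: 05:25–14:43 = 9 h 18 min; less 30 min break → 8 h 48 min
Sat: 06:40–13:14 = 6 h 34 min; less 30 min break → 6 h 4 min
Sun: 06:36–12:41 = 6 h 5 min; less 30 min break → 5 h 35 min
Total: 9 h 38 min + 3 h 32 min + 3 h 59 min + 11 h 21 min + 8 h 48 min + 6 h 4 min + 5 h 35 min = 48 h 57 min.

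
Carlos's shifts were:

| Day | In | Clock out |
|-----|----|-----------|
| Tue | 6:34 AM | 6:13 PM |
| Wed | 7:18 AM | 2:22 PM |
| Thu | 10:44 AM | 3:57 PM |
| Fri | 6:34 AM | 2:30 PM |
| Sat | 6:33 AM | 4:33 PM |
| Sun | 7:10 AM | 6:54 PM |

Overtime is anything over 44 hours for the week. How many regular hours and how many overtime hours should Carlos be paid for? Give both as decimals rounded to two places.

Tue: 6:34 AM–6:13 PM = 11 h 39 min
Wed: 7:18 AM–2:22 PM = 7 h 4 min
Thu: 10:44 AM–3:57 PM = 5 h 13 min
Fri: 6:34 AM–2:30 PM = 7 h 56 min
Sat: 6:33 AM–4:33 PM = 10 h 0 min
Sun: 7:10 AM–6:54 PM = 11 h 44 min
Total worked: 53 h 36 min = 53.60 h.
Threshold 44 h → overtime 9 h 36 min, regular 44 h 0 min.

Regular 44.00 hours, overtime 9.60 hours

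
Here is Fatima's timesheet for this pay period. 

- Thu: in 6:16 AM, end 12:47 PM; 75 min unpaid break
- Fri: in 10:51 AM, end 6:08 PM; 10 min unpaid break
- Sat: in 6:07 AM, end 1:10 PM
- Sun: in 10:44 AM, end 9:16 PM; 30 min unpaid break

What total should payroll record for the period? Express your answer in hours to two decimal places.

29.47 hours

Thu: 6:16 AM–12:47 PM = 6 h 31 min; less 75 min break → 5 h 16 min
Fri: 10:51 AM–6:08 PM = 7 h 17 min; less 10 min break → 7 h 7 min
Sat: 6:07 AM–1:10 PM = 7 h 3 min
Sun: 10:44 AM–9:16 PM = 10 h 32 min; less 30 min break → 10 h 2 min
Total: 5 h 16 min + 7 h 7 min + 7 h 3 min + 10 h 2 min = 29 h 28 min.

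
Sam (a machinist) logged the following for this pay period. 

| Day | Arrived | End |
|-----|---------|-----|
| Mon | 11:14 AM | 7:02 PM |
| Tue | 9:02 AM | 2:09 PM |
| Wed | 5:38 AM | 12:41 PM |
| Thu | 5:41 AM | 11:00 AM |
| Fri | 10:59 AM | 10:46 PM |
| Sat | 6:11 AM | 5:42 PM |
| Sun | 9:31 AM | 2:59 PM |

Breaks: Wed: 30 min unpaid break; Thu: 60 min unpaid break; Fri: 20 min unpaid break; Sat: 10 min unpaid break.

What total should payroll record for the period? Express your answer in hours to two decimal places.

Mon: 11:14 AM–7:02 PM = 7 h 48 min
Tue: 9:02 AM–2:09 PM = 5 h 7 min
Wed: 5:38 AM–12:41 PM = 7 h 3 min; less 30 min break → 6 h 33 min
Thu: 5:41 AM–11:00 AM = 5 h 19 min; less 60 min break → 4 h 19 min
Fri: 10:59 AM–10:46 PM = 11 h 47 min; less 20 min break → 11 h 27 min
Sat: 6:11 AM–5:42 PM = 11 h 31 min; less 10 min break → 11 h 21 min
Sun: 9:31 AM–2:59 PM = 5 h 28 min
Total: 7 h 48 min + 5 h 7 min + 6 h 33 min + 4 h 19 min + 11 h 27 min + 11 h 21 min + 5 h 28 min = 52 h 3 min.

52.05 hours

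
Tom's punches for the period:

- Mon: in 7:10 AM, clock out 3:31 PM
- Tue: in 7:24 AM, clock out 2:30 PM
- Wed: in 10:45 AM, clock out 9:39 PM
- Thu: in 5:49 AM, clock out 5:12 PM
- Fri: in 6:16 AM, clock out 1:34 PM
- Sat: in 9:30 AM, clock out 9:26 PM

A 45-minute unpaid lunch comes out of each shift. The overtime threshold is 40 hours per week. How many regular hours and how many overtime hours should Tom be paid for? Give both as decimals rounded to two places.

Regular 40.00 hours, overtime 12.47 hours

Mon: 7:10 AM–3:31 PM = 8 h 21 min; less 45 min break → 7 h 36 min
Tue: 7:24 AM–2:30 PM = 7 h 6 min; less 45 min break → 6 h 21 min
Wed: 10:45 AM–9:39 PM = 10 h 54 min; less 45 min break → 10 h 9 min
Thu: 5:49 AM–5:12 PM = 11 h 23 min; less 45 min break → 10 h 38 min
Fri: 6:16 AM–1:34 PM = 7 h 18 min; less 45 min break → 6 h 33 min
Sat: 9:30 AM–9:26 PM = 11 h 56 min; less 45 min break → 11 h 11 min
Total worked: 52 h 28 min = 52.47 h.
Threshold 40 h → overtime 12 h 28 min, regular 40 h 0 min.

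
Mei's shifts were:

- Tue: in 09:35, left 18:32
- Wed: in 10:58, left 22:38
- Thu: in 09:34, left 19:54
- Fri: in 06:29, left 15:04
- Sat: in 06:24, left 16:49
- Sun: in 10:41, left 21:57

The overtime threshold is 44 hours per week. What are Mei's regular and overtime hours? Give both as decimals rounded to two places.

Tue: 09:35–18:32 = 8 h 57 min
Wed: 10:58–22:38 = 11 h 40 min
Thu: 09:34–19:54 = 10 h 20 min
Fri: 06:29–15:04 = 8 h 35 min
Sat: 06:24–16:49 = 10 h 25 min
Sun: 10:41–21:57 = 11 h 16 min
Total worked: 61 h 13 min = 61.22 h.
Threshold 44 h → overtime 17 h 13 min, regular 44 h 0 min.

Regular 44.00 hours, overtime 17.22 hours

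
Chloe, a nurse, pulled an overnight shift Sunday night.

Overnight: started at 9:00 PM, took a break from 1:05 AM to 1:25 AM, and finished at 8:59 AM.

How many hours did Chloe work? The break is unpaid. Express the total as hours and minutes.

11 h 39 min

Overnight: 9:00 PM → midnight = 3 h 0 min; midnight → 8:59 AM = 8 h 59 min; span 11 h 59 min; less 20 min break → 11 h 39 min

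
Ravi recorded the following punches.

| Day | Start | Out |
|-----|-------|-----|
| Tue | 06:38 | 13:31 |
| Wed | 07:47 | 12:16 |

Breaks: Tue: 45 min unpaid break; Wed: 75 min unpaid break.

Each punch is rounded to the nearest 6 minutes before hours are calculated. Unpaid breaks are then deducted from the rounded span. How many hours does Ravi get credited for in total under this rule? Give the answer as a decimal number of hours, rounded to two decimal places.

9.40 hours

Tue: in 06:38→06:36, out 13:31→13:30; 6 h 54 min − 45 min = 6 h 9 min
Wed: in 07:47→07:48, out 12:16→12:18; 4 h 30 min − 75 min = 3 h 15 min
Total credited: 9 h 24 min.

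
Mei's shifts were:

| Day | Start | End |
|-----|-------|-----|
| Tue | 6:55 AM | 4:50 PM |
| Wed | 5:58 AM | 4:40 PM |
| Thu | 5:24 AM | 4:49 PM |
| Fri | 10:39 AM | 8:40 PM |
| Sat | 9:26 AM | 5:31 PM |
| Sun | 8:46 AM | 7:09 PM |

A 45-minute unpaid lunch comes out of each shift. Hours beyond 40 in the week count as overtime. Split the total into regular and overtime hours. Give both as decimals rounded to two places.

Tue: 6:55 AM–4:50 PM = 9 h 55 min; less 45 min break → 9 h 10 min
Wed: 5:58 AM–4:40 PM = 10 h 42 min; less 45 min break → 9 h 57 min
Thu: 5:24 AM–4:49 PM = 11 h 25 min; less 45 min break → 10 h 40 min
Fri: 10:39 AM–8:40 PM = 10 h 1 min; less 45 min break → 9 h 16 min
Sat: 9:26 AM–5:31 PM = 8 h 5 min; less 45 min break → 7 h 20 min
Sun: 8:46 AM–7:09 PM = 10 h 23 min; less 45 min break → 9 h 38 min
Total worked: 56 h 1 min = 56.02 h.
Threshold 40 h → overtime 16 h 1 min, regular 40 h 0 min.

Regular 40.00 hours, overtime 16.02 hours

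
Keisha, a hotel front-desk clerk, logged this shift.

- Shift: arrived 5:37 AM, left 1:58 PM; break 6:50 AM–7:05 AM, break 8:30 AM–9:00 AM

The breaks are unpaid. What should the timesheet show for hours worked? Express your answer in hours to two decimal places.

7.60 hours

Shift: 5:37 AM–1:58 PM = 8 h 21 min; less 45 min break → 7 h 36 min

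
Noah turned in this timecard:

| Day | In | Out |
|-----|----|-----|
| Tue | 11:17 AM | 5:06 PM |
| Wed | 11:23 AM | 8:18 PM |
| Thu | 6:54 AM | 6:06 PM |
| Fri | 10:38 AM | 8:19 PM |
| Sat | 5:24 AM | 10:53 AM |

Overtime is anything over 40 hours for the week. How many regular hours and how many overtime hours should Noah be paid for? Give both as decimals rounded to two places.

Tue: 11:17 AM–5:06 PM = 5 h 49 min
Wed: 11:23 AM–8:18 PM = 8 h 55 min
Thu: 6:54 AM–6:06 PM = 11 h 12 min
Fri: 10:38 AM–8:19 PM = 9 h 41 min
Sat: 5:24 AM–10:53 AM = 5 h 29 min
Total worked: 41 h 6 min = 41.10 h.
Threshold 40 h → overtime 1 h 6 min, regular 40 h 0 min.

Regular 40.00 hours, overtime 1.10 hours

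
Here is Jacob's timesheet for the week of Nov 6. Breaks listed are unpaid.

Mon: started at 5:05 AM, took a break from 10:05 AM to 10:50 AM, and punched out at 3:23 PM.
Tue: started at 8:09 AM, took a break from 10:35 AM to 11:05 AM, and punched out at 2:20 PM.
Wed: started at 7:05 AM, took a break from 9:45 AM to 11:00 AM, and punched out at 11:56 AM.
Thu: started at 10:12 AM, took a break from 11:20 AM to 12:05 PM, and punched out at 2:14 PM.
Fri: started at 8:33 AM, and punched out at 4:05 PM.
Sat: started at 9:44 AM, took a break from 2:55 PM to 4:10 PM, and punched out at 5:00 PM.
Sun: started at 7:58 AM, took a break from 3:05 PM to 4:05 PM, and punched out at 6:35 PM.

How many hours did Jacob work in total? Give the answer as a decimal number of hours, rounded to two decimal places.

45.28 hours

Mon: 5:05 AM–3:23 PM = 10 h 18 min; less 45 min break → 9 h 33 min
Tue: 8:09 AM–2:20 PM = 6 h 11 min; less 30 min break → 5 h 41 min
Wed: 7:05 AM–11:56 AM = 4 h 51 min; less 75 min break → 3 h 36 min
Thu: 10:12 AM–2:14 PM = 4 h 2 min; less 45 min break → 3 h 17 min
Fri: 8:33 AM–4:05 PM = 7 h 32 min
Sat: 9:44 AM–5:00 PM = 7 h 16 min; less 75 min break → 6 h 1 min
Sun: 7:58 AM–6:35 PM = 10 h 37 min; less 60 min break → 9 h 37 min
Total: 9 h 33 min + 5 h 41 min + 3 h 36 min + 3 h 17 min + 7 h 32 min + 6 h 1 min + 9 h 37 min = 45 h 17 min.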